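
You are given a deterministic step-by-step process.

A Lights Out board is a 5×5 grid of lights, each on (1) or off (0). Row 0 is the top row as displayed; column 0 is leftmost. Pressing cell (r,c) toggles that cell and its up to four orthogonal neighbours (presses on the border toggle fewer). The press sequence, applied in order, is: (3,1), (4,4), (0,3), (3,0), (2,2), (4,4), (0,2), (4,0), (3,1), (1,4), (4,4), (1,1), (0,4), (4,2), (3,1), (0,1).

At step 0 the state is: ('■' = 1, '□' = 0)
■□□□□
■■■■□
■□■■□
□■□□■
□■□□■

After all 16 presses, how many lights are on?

12

gen 0: ■□□□□
■■■■□
■□■■□
□■□□■
□■□□■
gen 1: ■□□□□
■■■■□
■■■■□
■□■□■
□□□□■
gen 2: ■□□□□
■■■■□
■■■■□
■□■□□
□□□■□
gen 3: ■□■■■
■■■□□
■■■■□
■□■□□
□□□■□
gen 4: ■□■■■
■■■□□
□■■■□
□■■□□
■□□■□
gen 5: ■□■■■
■■□□□
□□□□□
□■□□□
■□□■□
gen 6: ■□■■■
■■□□□
□□□□□
□■□□■
■□□□■
gen 7: ■■□□■
■■■□□
□□□□□
□■□□■
■□□□■
gen 8: ■■□□■
■■■□□
□□□□□
■■□□■
□■□□■
gen 9: ■■□□■
■■■□□
□■□□□
□□■□■
□□□□■
gen 10: ■■□□□
■■■■■
□■□□■
□□■□■
□□□□■
gen 11: ■■□□□
■■■■■
□■□□■
□□■□□
□□□■□
gen 12: ■□□□□
□□□■■
□□□□■
□□■□□
□□□■□
gen 13: ■□□■■
□□□■□
□□□□■
□□■□□
□□□■□
gen 14: ■□□■■
□□□■□
□□□□■
□□□□□
□■■□□
gen 15: ■□□■■
□□□■□
□■□□■
■■■□□
□□■□□
gen 16: □■■■■
□■□■□
□■□□■
■■■□□
□□■□□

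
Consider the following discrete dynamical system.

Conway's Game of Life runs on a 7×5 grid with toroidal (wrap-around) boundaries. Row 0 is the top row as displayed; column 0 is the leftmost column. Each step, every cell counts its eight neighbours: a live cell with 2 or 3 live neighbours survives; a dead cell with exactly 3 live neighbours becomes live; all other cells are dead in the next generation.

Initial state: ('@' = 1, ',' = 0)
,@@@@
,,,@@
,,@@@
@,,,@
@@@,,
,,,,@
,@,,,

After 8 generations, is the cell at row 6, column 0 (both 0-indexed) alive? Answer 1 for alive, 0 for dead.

k=0  ,@@@@
,,,@@
,,@@@
@,,,@
@@@,,
,,,,@
,@,,,
k=1  ,@,,@
,@,,,
,,@,,
,,,,,
,@,@,
,,@,,
,@,,@
k=2  ,@@,,
@@@,,
,,,,,
,,@,,
,,@,,
@@@@,
,@@@,
k=3  ,,,,,
@,@,,
,,@,,
,,,,,
,,,,,
@,,,@
,,,,@
k=4  ,,,,,
,@,,,
,@,,,
,,,,,
,,,,,
@,,,@
@,,,@
k=5  @,,,,
,,,,,
,,,,,
,,,,,
,,,,,
@,,,@
@,,,@
k=6  @,,,@
,,,,,
,,,,,
,,,,,
,,,,,
@,,,@
,@,,,
k=7  @,,,,
,,,,,
,,,,,
,,,,,
,,,,,
@,,,,
,@,,,
k=8  ,,,,,
,,,,,
,,,,,
,,,,,
,,,,,
,,,,,
@@,,,

1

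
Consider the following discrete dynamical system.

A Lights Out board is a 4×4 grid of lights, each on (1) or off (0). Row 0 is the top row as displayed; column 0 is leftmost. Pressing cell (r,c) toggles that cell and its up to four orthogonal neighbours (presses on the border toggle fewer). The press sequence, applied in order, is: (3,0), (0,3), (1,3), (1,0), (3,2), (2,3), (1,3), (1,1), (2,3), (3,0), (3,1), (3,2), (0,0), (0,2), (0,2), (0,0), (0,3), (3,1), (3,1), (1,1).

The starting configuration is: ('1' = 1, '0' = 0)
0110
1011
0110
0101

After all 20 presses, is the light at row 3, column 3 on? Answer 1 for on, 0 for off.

1

[0] 0110
1011
0110
0101
[1] 0110
1011
1110
1001
[2] 0101
1010
1110
1001
[3] 0100
1001
1111
1001
[4] 1100
0101
0111
1001
[5] 1100
0101
0101
1110
[6] 1100
0100
0110
1111
[7] 1101
0111
0111
1111
[8] 1001
1001
0011
1111
[9] 1001
1000
0000
1110
[10] 1001
1000
1000
0010
[11] 1001
1000
1100
1100
[12] 1001
1000
1110
1011
[13] 0101
0000
1110
1011
[14] 0010
0010
1110
1011
[15] 0101
0000
1110
1011
[16] 1001
1000
1110
1011
[17] 1010
1001
1110
1011
[18] 1010
1001
1010
0101
[19] 1010
1001
1110
1011
[20] 1110
0111
1010
1011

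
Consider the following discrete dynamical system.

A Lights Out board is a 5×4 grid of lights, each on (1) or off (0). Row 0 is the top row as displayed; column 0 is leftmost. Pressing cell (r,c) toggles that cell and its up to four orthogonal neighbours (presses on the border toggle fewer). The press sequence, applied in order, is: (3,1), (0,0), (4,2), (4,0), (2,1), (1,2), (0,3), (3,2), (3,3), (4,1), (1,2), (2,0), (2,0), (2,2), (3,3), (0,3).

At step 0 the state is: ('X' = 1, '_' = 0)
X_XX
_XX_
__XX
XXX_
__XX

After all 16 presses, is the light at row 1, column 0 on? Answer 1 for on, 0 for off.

1

[0] X_XX
_XX_
__XX
XXX_
__XX
[1] X_XX
_XX_
_XXX
____
_XXX
[2] _XXX
XXX_
_XXX
____
_XXX
[3] _XXX
XXX_
_XXX
__X_
____
[4] _XXX
XXX_
_XXX
X_X_
XX__
[5] _XXX
X_X_
X__X
XXX_
XX__
[6] _X_X
XX_X
X_XX
XXX_
XX__
[7] _XX_
XX__
X_XX
XXX_
XX__
[8] _XX_
XX__
X__X
X__X
XXX_
[9] _XX_
XX__
X___
X_X_
XXXX
[10] _XX_
XX__
X___
XXX_
___X
[11] _X__
X_XX
X_X_
XXX_
___X
[12] _X__
__XX
_XX_
_XX_
___X
[13] _X__
X_XX
X_X_
XXX_
___X
[14] _X__
X__X
XX_X
XX__
___X
[15] _X__
X__X
XX__
XXXX
____
[16] _XXX
X___
XX__
XXXX
____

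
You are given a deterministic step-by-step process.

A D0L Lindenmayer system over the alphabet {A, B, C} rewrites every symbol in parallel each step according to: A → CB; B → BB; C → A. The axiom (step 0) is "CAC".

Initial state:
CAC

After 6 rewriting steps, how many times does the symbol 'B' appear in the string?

[0] CAC
[1] ACBA
[2] CBABBCB
[3] ABBCBBBBBABB
[4] CBBBBBABBBBBBBBBBCBBBBB
[5] ABBBBBBBBBBCBBBBBBBBBBBBBBBBBBBBBABBBBBBBBBB
[6] CBBBBBBBBBBBBBBBBBBBBBABBBBBBBBBBBBBBBBBBBBBBBBBBBBBBBBBBBBBBBBBBCBBBBBBBBBBBBBBBBBBBBB

84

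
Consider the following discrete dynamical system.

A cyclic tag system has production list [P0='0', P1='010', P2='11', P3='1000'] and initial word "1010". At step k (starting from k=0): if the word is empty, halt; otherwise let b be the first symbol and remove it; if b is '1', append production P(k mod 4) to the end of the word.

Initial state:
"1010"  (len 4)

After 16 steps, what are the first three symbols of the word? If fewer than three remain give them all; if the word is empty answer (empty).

000

[0] "1010"  (len 4)
[1] "0100"  (len 4)
[2] "100"  (len 3)
[3] "0011"  (len 4)
[4] "011"  (len 3)
[5] "11"  (len 2)
[6] "1010"  (len 4)
[7] "01011"  (len 5)
[8] "1011"  (len 4)
[9] "0110"  (len 4)
[10] "110"  (len 3)
[11] "1011"  (len 4)
[12] "0111000"  (len 7)
[13] "111000"  (len 6)
[14] "11000010"  (len 8)
[15] "100001011"  (len 9)
[16] "000010111000"  (len 12)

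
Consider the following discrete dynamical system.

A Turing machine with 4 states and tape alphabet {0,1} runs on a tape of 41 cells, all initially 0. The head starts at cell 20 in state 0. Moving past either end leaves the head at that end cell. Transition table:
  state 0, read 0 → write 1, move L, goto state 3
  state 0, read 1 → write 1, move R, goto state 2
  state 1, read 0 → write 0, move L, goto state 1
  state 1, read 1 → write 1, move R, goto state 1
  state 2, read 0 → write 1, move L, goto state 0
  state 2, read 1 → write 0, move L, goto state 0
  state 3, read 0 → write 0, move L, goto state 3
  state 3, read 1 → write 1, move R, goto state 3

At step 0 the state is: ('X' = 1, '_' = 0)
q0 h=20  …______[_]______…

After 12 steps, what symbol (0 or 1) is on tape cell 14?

step 0: q0 h=20  …______[_]______…
step 1: q3 h=19  …______[_]X_____…
step 2: q3 h=18  …______[_]_X____…
step 3: q3 h=17  …______[_]__X___…
step 4: q3 h=16  …______[_]___X__…
step 5: q3 h=15  …______[_]____X_…
step 6: q3 h=14  …______[_]_____X…
step 7: q3 h=13  …______[_]______…
step 8: q3 h=12  …______[_]______…
step 9: q3 h=11  …______[_]______…
step 10: q3 h=10  …______[_]______…
step 11: q3 h= 9  …______[_]______…
step 12: q3 h= 8  …______[_]______…

0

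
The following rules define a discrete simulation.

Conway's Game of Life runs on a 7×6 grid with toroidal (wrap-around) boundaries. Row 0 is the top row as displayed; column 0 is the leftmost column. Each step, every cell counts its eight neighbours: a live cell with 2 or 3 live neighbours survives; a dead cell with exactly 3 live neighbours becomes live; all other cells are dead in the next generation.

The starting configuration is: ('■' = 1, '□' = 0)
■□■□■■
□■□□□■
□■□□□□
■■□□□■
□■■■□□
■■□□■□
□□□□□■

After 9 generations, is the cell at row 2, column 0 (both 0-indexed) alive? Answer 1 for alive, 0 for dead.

[0] ■□■□■■
□■□□□■
□■□□□□
■■□□□■
□■■■□□
■■□□■□
□□□□□■
[1] □■□□■□
□■■□■■
□■■□□■
□□□□□□
□□□■■□
■■□■■■
□□□■□□
[2] ■■□□■■
□□□□■■
□■■■■■
□□■■■□
■□■■□□
■□□□□■
□■□■□□
[3] □■■■□□
□□□□□□
■■□□□□
■□□□□□
■□■□□□
■□□■■■
□■■□□□
[4] □■□■□□
■□□□□□
■■□□□□
■□□□□■
■□□■■□
■□□■■■
□□□□□■
[5] ■□□□□□
■□■□□□
□■□□□□
□□□□■□
□■□■□□
■□□■□□
□□■■□■
[6] ■□■■□■
■□□□□□
□■□□□□
□□■□□□
□□■■■□
■■□■□□
■■■■■■
[7] □□□□□□
■□■□□■
□■□□□□
□■■□□□
□□□□■□
□□□□□□
□□□□□□
[8] □□□□□□
■■□□□□
□□□□□□
□■■□□□
□□□□□□
□□□□□□
□□□□□□
[9] □□□□□□
□□□□□□
■□■□□□
□□□□□□
□□□□□□
□□□□□□
□□□□□□

1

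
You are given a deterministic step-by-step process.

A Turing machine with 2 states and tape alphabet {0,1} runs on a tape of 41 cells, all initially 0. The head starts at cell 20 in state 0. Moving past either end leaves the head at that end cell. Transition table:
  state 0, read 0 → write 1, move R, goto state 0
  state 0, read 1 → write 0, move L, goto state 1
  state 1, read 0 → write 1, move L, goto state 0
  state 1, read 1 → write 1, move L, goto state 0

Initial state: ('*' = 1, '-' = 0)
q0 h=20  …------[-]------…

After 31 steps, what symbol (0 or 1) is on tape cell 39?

t=0: q0 h=20  …------[-]------…
t=1: q0 h=21  …-----*[-]------…
t=2: q0 h=22  …----**[-]------…
t=3: q0 h=23  …---***[-]------…
t=4: q0 h=24  …--****[-]------…
t=5: q0 h=25  …-*****[-]------…
t=6: q0 h=26  …******[-]------…
t=7: q0 h=27  …******[-]------…
t=8: q0 h=28  …******[-]------…
t=9: q0 h=29  …******[-]------…
t=10: q0 h=30  …******[-]------…
t=11: q0 h=31  …******[-]------…
t=12: q0 h=32  …******[-]------…
t=13: q0 h=33  …******[-]------…
t=14: q0 h=34  …******[-]------|
t=15: q0 h=35  …******[-]-----|
t=16: q0 h=36  …******[-]----|
t=17: q0 h=37  …******[-]---|
t=18: q0 h=38  …******[-]--|
t=19: q0 h=39  …******[-]-|
t=20: q0 h=40  …******[-]|
t=21: q0 h=40  …******[*]|
t=22: q1 h=39  …******[*]-|
t=23: q0 h=38  …******[*]*-|
t=24: q1 h=37  …******[*]-*-|
t=25: q0 h=36  …******[*]*-*-|
t=26: q1 h=35  …******[*]-*-*-|
t=27: q0 h=34  …******[*]*-*-*-|
t=28: q1 h=33  …******[*]-*-*-*…
t=29: q0 h=32  …******[*]*-*-*-…
t=30: q1 h=31  …******[*]-*-*-*…
t=31: q0 h=30  …******[*]*-*-*-…

1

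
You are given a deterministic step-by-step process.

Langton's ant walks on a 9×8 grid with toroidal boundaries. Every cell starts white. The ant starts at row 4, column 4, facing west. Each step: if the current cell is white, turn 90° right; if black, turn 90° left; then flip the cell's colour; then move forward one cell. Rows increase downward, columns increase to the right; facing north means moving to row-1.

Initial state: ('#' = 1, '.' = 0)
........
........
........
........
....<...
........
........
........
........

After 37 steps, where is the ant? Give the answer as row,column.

t=0: ........
........
........
........
....<...
........
........
........
........
t=1: ........
........
........
....^...
....#...
........
........
........
........
t=2: ........
........
........
....#>..
....#...
........
........
........
........
t=3: ........
........
........
....##..
....#v..
........
........
........
........
t=4: ........
........
........
....##..
....<#..
........
........
........
........
t=5: ........
........
........
....##..
.....#..
....v...
........
........
........
t=6: ........
........
........
....##..
.....#..
...<#...
........
........
........
t=7: ........
........
........
....##..
...^.#..
...##...
........
........
........
t=8: ........
........
........
....##..
...#>#..
...##...
........
........
........
t=9: ........
........
........
....##..
...###..
...#v...
........
........
........
t=10: ........
........
........
....##..
...###..
...#.>..
........
........
........
t=11: ........
........
........
....##..
...###..
...#.#..
.....v..
........
........
t=12: ........
........
........
....##..
...###..
...#.#..
....<#..
........
........
t=13: ........
........
........
....##..
...###..
...#^#..
....##..
........
........
t=14: ........
........
........
....##..
...###..
...##>..
....##..
........
........
t=15: ........
........
........
....##..
...##^..
...##...
....##..
........
........
t=16: ........
........
........
....##..
...#<...
...##...
....##..
........
........
t=17: ........
........
........
....##..
...#....
...#v...
....##..
........
........
t=18: ........
........
........
....##..
...#....
...#.>..
....##..
........
........
t=19: ........
........
........
....##..
...#....
...#.#..
....#v..
........
........
t=20: ........
........
........
....##..
...#....
...#.#..
....#.>.
........
........
t=21: ........
........
........
....##..
...#....
...#.#..
....#.#.
......v.
........
t=22: ........
........
........
....##..
...#....
...#.#..
....#.#.
.....<#.
........
t=23: ........
........
........
....##..
...#....
...#.#..
....#^#.
.....##.
........
t=24: ........
........
........
....##..
...#....
...#.#..
....##>.
.....##.
........
t=25: ........
........
........
....##..
...#....
...#.#^.
....##..
.....##.
........
t=26: ........
........
........
....##..
...#....
...#.##>
....##..
.....##.
........
t=27: ........
........
........
....##..
...#....
...#.###
....##.v
.....##.
........
t=28: ........
........
........
....##..
...#....
...#.###
....##<#
.....##.
........
t=29: ........
........
........
....##..
...#....
...#.#^#
....####
.....##.
........
t=30: ........
........
........
....##..
...#....
...#.<.#
....####
.....##.
........
t=31: ........
........
........
....##..
...#....
...#...#
....#v##
.....##.
........
t=32: ........
........
........
....##..
...#....
...#...#
....#.>#
.....##.
........
t=33: ........
........
........
....##..
...#....
...#..^#
....#..#
.....##.
........
t=34: ........
........
........
....##..
...#....
...#..#>
....#..#
.....##.
........
t=35: ........
........
........
....##..
...#...^
...#..#.
....#..#
.....##.
........
t=36: ........
........
........
....##..
>..#...#
...#..#.
....#..#
.....##.
........
t=37: ........
........
........
....##..
#..#...#
v..#..#.
....#..#
.....##.
........

5,0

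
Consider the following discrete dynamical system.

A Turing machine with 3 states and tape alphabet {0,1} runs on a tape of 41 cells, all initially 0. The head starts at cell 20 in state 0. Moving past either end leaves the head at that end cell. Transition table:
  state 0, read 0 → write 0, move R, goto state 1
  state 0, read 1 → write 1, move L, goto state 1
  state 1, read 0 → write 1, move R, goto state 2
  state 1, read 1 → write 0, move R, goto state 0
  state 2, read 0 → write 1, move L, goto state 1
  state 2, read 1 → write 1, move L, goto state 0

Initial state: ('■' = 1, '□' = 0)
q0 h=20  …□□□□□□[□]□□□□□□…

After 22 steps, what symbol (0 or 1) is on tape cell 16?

gen 0: q0 h=20  …□□□□□□[□]□□□□□□…
gen 1: q1 h=21  …□□□□□□[□]□□□□□□…
gen 2: q2 h=22  …□□□□□■[□]□□□□□□…
gen 3: q1 h=21  …□□□□□□[■]■□□□□□…
gen 4: q0 h=22  …□□□□□□[■]□□□□□□…
gen 5: q1 h=21  …□□□□□□[□]■□□□□□…
gen 6: q2 h=22  …□□□□□■[■]□□□□□□…
gen 7: q0 h=21  …□□□□□□[■]■□□□□□…
gen 8: q1 h=20  …□□□□□□[□]■■□□□□…
gen 9: q2 h=21  …□□□□□■[■]■□□□□□…
gen 10: q0 h=20  …□□□□□□[■]■■□□□□…
gen 11: q1 h=19  …□□□□□□[□]■■■□□□…
gen 12: q2 h=20  …□□□□□■[■]■■□□□□…
gen 13: q0 h=19  …□□□□□□[■]■■■□□□…
gen 14: q1 h=18  …□□□□□□[□]■■■■□□…
gen 15: q2 h=19  …□□□□□■[■]■■■□□□…
gen 16: q0 h=18  …□□□□□□[■]■■■■□□…
gen 17: q1 h=17  …□□□□□□[□]■■■■■□…
gen 18: q2 h=18  …□□□□□■[■]■■■■□□…
gen 19: q0 h=17  …□□□□□□[■]■■■■■□…
gen 20: q1 h=16  …□□□□□□[□]■■■■■■…
gen 21: q2 h=17  …□□□□□■[■]■■■■■□…
gen 22: q0 h=16  …□□□□□□[■]■■■■■■…

1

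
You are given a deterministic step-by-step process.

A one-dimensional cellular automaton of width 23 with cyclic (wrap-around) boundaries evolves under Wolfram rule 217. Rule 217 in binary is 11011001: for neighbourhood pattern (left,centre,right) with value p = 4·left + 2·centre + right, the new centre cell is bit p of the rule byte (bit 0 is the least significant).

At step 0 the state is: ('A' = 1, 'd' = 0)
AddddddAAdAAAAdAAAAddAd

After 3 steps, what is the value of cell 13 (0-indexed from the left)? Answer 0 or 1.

k=0  AddddddAAdAAAAdAAAAddAd
k=1  dAAAAAdAAdAAAAdAAAAAddd
k=2  dAAAAAdAAdAAAAdAAAAAAAA
k=3  dAAAAAdAAdAAAAdAAAAAAAA

1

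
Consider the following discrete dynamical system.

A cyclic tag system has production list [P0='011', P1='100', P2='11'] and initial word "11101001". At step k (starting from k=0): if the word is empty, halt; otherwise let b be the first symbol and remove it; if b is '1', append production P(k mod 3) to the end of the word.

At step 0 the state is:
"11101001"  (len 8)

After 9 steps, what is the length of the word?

k=0  "11101001"  (len 8)
k=1  "1101001011"  (len 10)
k=2  "101001011100"  (len 12)
k=3  "0100101110011"  (len 13)
k=4  "100101110011"  (len 12)
k=5  "00101110011100"  (len 14)
k=6  "0101110011100"  (len 13)
k=7  "101110011100"  (len 12)
k=8  "01110011100100"  (len 14)
k=9  "1110011100100"  (len 13)

13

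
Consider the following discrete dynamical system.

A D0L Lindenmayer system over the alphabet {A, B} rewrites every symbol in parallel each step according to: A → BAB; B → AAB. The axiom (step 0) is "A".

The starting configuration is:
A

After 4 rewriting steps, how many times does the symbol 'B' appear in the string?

40

step 0: A
step 1: BAB
step 2: AABBABAAB
step 3: BABBABAABAABBABAABBABBABAAB
step 4: AABBABAABAABBABAABBABBABAABBABBABAABAABBABAABBABBABAABAABBABAABAABBABAABBABBABAAB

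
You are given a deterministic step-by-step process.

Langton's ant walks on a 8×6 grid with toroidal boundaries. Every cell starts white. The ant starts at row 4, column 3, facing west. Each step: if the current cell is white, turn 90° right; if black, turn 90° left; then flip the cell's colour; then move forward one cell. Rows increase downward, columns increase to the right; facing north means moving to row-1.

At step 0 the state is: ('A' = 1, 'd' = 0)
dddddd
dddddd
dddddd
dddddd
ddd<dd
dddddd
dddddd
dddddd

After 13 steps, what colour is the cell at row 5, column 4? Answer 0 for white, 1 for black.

t=0: dddddd
dddddd
dddddd
dddddd
ddd<dd
dddddd
dddddd
dddddd
t=1: dddddd
dddddd
dddddd
ddd^dd
dddAdd
dddddd
dddddd
dddddd
t=2: dddddd
dddddd
dddddd
dddA>d
dddAdd
dddddd
dddddd
dddddd
t=3: dddddd
dddddd
dddddd
dddAAd
dddAvd
dddddd
dddddd
dddddd
t=4: dddddd
dddddd
dddddd
dddAAd
ddd<Ad
dddddd
dddddd
dddddd
t=5: dddddd
dddddd
dddddd
dddAAd
ddddAd
dddvdd
dddddd
dddddd
t=6: dddddd
dddddd
dddddd
dddAAd
ddddAd
dd<Add
dddddd
dddddd
t=7: dddddd
dddddd
dddddd
dddAAd
dd^dAd
ddAAdd
dddddd
dddddd
t=8: dddddd
dddddd
dddddd
dddAAd
ddA>Ad
ddAAdd
dddddd
dddddd
t=9: dddddd
dddddd
dddddd
dddAAd
ddAAAd
ddAvdd
dddddd
dddddd
t=10: dddddd
dddddd
dddddd
dddAAd
ddAAAd
ddAd>d
dddddd
dddddd
t=11: dddddd
dddddd
dddddd
dddAAd
ddAAAd
ddAdAd
ddddvd
dddddd
t=12: dddddd
dddddd
dddddd
dddAAd
ddAAAd
ddAdAd
ddd<Ad
dddddd
t=13: dddddd
dddddd
dddddd
dddAAd
ddAAAd
ddA^Ad
dddAAd
dddddd

1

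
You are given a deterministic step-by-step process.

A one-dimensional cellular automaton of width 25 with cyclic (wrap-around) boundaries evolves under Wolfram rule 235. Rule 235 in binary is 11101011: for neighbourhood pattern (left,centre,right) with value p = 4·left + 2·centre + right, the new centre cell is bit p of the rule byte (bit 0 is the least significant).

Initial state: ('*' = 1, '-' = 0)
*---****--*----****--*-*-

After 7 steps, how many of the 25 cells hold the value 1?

25

step 0: *---****--*----****--*-*-
step 1: --******-*--*******-*-*-*
step 2: -********--*********-*-*-
step 3: *********-***********-*--
step 4: **********************--*
step 5: **********************-**
step 6: *************************
step 7: *************************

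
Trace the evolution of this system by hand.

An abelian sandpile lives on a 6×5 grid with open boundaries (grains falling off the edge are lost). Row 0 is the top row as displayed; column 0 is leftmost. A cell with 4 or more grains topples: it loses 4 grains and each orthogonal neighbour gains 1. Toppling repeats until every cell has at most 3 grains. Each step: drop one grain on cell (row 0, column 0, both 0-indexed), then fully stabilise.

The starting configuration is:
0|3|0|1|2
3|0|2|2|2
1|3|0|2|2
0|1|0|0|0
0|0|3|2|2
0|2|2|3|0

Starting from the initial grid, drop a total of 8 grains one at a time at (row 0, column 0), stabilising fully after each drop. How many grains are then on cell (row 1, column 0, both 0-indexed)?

0) 0|3|0|1|2
3|0|2|2|2
1|3|0|2|2
0|1|0|0|0
0|0|3|2|2
0|2|2|3|0
1) 1|3|0|1|2
3|0|2|2|2
1|3|0|2|2
0|1|0|0|0
0|0|3|2|2
0|2|2|3|0
2) 2|3|0|1|2
3|0|2|2|2
1|3|0|2|2
0|1|0|0|0
0|0|3|2|2
0|2|2|3|0
3) 3|3|0|1|2
3|0|2|2|2
1|3|0|2|2
0|1|0|0|0
0|0|3|2|2
0|2|2|3|0
4) 2|0|1|1|2
0|2|2|2|2
2|3|0|2|2
0|1|0|0|0
0|0|3|2|2
0|2|2|3|0
5) 3|0|1|1|2
0|2|2|2|2
2|3|0|2|2
0|1|0|0|0
0|0|3|2|2
0|2|2|3|0
6) 0|1|1|1|2
1|2|2|2|2
2|3|0|2|2
0|1|0|0|0
0|0|3|2|2
0|2|2|3|0
7) 1|1|1|1|2
1|2|2|2|2
2|3|0|2|2
0|1|0|0|0
0|0|3|2|2
0|2|2|3|0
8) 2|1|1|1|2
1|2|2|2|2
2|3|0|2|2
0|1|0|0|0
0|0|3|2|2
0|2|2|3|0

1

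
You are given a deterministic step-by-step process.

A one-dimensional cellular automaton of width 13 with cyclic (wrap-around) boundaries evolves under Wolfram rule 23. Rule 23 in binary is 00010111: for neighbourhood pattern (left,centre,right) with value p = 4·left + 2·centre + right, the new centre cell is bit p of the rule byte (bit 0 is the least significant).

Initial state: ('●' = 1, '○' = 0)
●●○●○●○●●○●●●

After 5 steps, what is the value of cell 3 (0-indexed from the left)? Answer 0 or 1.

t=0: ●●○●○●○●●○●●●
t=1: ○○○●○●○○○○○○○
t=2: ●●●●○●●●●●●●●
t=3: ○○○○○○○○○○○○○
t=4: ●●●●●●●●●●●●●
t=5: ○○○○○○○○○○○○○

0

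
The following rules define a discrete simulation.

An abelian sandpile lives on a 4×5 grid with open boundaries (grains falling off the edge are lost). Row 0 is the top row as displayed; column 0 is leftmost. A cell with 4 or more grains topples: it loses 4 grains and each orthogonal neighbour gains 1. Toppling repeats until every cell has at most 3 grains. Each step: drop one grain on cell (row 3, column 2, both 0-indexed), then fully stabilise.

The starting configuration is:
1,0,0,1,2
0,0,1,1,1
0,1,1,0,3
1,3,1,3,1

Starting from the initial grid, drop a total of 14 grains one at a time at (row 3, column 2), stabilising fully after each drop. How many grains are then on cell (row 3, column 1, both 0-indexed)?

k=0  1,0,0,1,2
0,0,1,1,1
0,1,1,0,3
1,3,1,3,1
k=1  1,0,0,1,2
0,0,1,1,1
0,1,1,0,3
1,3,2,3,1
k=2  1,0,0,1,2
0,0,1,1,1
0,1,1,0,3
1,3,3,3,1
k=3  1,0,0,1,2
0,0,1,1,1
0,2,2,1,3
2,0,2,0,2
k=4  1,0,0,1,2
0,0,1,1,1
0,2,2,1,3
2,0,3,0,2
k=5  1,0,0,1,2
0,0,1,1,1
0,2,3,1,3
2,1,0,1,2
k=6  1,0,0,1,2
0,0,1,1,1
0,2,3,1,3
2,1,1,1,2
k=7  1,0,0,1,2
0,0,1,1,1
0,2,3,1,3
2,1,2,1,2
k=8  1,0,0,1,2
0,0,1,1,1
0,2,3,1,3
2,1,3,1,2
k=9  1,0,0,1,2
0,0,2,1,1
0,3,0,2,3
2,2,1,2,2
k=10  1,0,0,1,2
0,0,2,1,1
0,3,0,2,3
2,2,2,2,2
k=11  1,0,0,1,2
0,0,2,1,1
0,3,0,2,3
2,2,3,2,2
k=12  1,0,0,1,2
0,0,2,1,1
0,3,1,2,3
2,3,0,3,2
k=13  1,0,0,1,2
0,0,2,1,1
0,3,1,2,3
2,3,1,3,2
k=14  1,0,0,1,2
0,0,2,1,1
0,3,1,2,3
2,3,2,3,2

3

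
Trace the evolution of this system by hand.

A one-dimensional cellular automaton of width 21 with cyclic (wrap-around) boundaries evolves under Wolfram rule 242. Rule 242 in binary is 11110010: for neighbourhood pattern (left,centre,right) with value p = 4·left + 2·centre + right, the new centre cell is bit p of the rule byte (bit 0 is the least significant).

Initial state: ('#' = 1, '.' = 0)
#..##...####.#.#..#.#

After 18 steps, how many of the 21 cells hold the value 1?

14

k=0  #..##...####.#.#..#.#
k=1  ###.##.#.####.#.##.#.
k=2  .###.##.#.####.#.##.#
k=3  #.###.##.#.####.#.##.
k=4  .#.###.##.#.####.#.##
k=5  #.#.###.##.#.####.#.#
k=6  ##.#.###.##.#.####.#.
k=7  .##.#.###.##.#.####.#
k=8  #.##.#.###.##.#.####.
k=9  .#.##.#.###.##.#.####
k=10  #.#.##.#.###.##.#.###
k=11  ##.#.##.#.###.##.#.##
k=12  ###.#.##.#.###.##.#.#
k=13  ####.#.##.#.###.##.#.
k=14  .####.#.##.#.###.##.#
k=15  #.####.#.##.#.###.##.
k=16  .#.####.#.##.#.###.##
k=17  #.#.####.#.##.#.###.#
k=18  ##.#.####.#.##.#.###.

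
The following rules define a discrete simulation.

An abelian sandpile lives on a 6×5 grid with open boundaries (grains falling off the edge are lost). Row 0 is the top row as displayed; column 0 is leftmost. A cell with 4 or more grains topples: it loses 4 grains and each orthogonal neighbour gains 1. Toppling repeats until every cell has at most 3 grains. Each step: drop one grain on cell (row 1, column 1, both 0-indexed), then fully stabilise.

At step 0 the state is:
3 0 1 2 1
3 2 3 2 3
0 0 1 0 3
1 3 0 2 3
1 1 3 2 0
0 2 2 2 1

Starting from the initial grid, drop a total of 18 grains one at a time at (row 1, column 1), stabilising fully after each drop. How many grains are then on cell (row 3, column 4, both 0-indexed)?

0

t=0: 3 0 1 2 1
3 2 3 2 3
0 0 1 0 3
1 3 0 2 3
1 1 3 2 0
0 2 2 2 1
t=1: 3 0 1 2 1
3 3 3 2 3
0 0 1 0 3
1 3 0 2 3
1 1 3 2 0
0 2 2 2 1
t=2: 0 2 2 2 1
1 2 0 3 3
1 1 2 0 3
1 3 0 2 3
1 1 3 2 0
0 2 2 2 1
t=3: 0 2 2 2 1
1 3 0 3 3
1 1 2 0 3
1 3 0 2 3
1 1 3 2 0
0 2 2 2 1
t=4: 0 3 2 2 1
2 0 1 3 3
1 2 2 0 3
1 3 0 2 3
1 1 3 2 0
0 2 2 2 1
t=5: 0 3 2 2 1
2 1 1 3 3
1 2 2 0 3
1 3 0 2 3
1 1 3 2 0
0 2 2 2 1
t=6: 0 3 2 2 1
2 2 1 3 3
1 2 2 0 3
1 3 0 2 3
1 1 3 2 0
0 2 2 2 1
t=7: 0 3 2 2 1
2 3 1 3 3
1 2 2 0 3
1 3 0 2 3
1 1 3 2 0
0 2 2 2 1
t=8: 1 0 3 2 1
3 1 2 3 3
1 3 2 0 3
1 3 0 2 3
1 1 3 2 0
0 2 2 2 1
t=9: 1 0 3 2 1
3 2 2 3 3
1 3 2 0 3
1 3 0 2 3
1 1 3 2 0
0 2 2 2 1
t=10: 1 0 3 2 1
3 3 2 3 3
1 3 2 0 3
1 3 0 2 3
1 1 3 2 0
0 2 2 2 1
t=11: 2 1 3 2 1
0 2 3 3 3
3 1 3 0 3
2 0 1 2 3
1 2 3 2 0
0 2 2 2 1
t=12: 2 1 3 2 1
0 3 3 3 3
3 1 3 0 3
2 0 1 2 3
1 2 3 2 0
0 2 2 2 1
t=13: 2 3 1 0 3
1 1 3 2 1
3 3 0 3 1
2 0 2 3 0
1 2 3 2 1
0 2 2 2 1
t=14: 2 3 1 0 3
1 2 3 2 1
3 3 0 3 1
2 0 2 3 0
1 2 3 2 1
0 2 2 2 1
t=15: 2 3 1 0 3
1 3 3 2 1
3 3 0 3 1
2 0 2 3 0
1 2 3 2 1
0 2 2 2 1
t=16: 3 0 3 0 3
3 3 0 3 1
0 1 2 3 1
3 1 2 3 0
1 2 3 2 1
0 2 2 2 1
t=17: 0 2 3 0 3
1 1 1 3 1
1 2 2 3 1
3 1 2 3 0
1 2 3 2 1
0 2 2 2 1
t=18: 0 2 3 0 3
1 2 1 3 1
1 2 2 3 1
3 1 2 3 0
1 2 3 2 1
0 2 2 2 1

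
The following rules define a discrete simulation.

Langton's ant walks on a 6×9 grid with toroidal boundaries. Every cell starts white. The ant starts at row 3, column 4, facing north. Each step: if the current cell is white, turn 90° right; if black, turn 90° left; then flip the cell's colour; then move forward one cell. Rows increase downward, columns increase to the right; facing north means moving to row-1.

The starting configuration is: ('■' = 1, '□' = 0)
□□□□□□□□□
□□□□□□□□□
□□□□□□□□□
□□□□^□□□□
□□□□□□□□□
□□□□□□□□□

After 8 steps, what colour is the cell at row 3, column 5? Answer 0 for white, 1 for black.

[0] □□□□□□□□□
□□□□□□□□□
□□□□□□□□□
□□□□^□□□□
□□□□□□□□□
□□□□□□□□□
[1] □□□□□□□□□
□□□□□□□□□
□□□□□□□□□
□□□□■>□□□
□□□□□□□□□
□□□□□□□□□
[2] □□□□□□□□□
□□□□□□□□□
□□□□□□□□□
□□□□■■□□□
□□□□□v□□□
□□□□□□□□□
[3] □□□□□□□□□
□□□□□□□□□
□□□□□□□□□
□□□□■■□□□
□□□□<■□□□
□□□□□□□□□
[4] □□□□□□□□□
□□□□□□□□□
□□□□□□□□□
□□□□^■□□□
□□□□■■□□□
□□□□□□□□□
[5] □□□□□□□□□
□□□□□□□□□
□□□□□□□□□
□□□<□■□□□
□□□□■■□□□
□□□□□□□□□
[6] □□□□□□□□□
□□□□□□□□□
□□□^□□□□□
□□□■□■□□□
□□□□■■□□□
□□□□□□□□□
[7] □□□□□□□□□
□□□□□□□□□
□□□■>□□□□
□□□■□■□□□
□□□□■■□□□
□□□□□□□□□
[8] □□□□□□□□□
□□□□□□□□□
□□□■■□□□□
□□□■v■□□□
□□□□■■□□□
□□□□□□□□□

1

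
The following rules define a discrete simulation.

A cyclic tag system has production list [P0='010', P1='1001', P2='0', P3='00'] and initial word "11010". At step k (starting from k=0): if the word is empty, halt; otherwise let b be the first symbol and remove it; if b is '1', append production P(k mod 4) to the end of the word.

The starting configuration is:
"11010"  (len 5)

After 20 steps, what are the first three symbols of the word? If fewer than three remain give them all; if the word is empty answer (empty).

[0] "11010"  (len 5)
[1] "1010010"  (len 7)
[2] "0100101001"  (len 10)
[3] "100101001"  (len 9)
[4] "0010100100"  (len 10)
[5] "010100100"  (len 9)
[6] "10100100"  (len 8)
[7] "01001000"  (len 8)
[8] "1001000"  (len 7)
[9] "001000010"  (len 9)
[10] "01000010"  (len 8)
[11] "1000010"  (len 7)
[12] "00001000"  (len 8)
[13] "0001000"  (len 7)
[14] "001000"  (len 6)
[15] "01000"  (len 5)
[16] "1000"  (len 4)
[17] "000010"  (len 6)
[18] "00010"  (len 5)
[19] "0010"  (len 4)
[20] "010"  (len 3)

010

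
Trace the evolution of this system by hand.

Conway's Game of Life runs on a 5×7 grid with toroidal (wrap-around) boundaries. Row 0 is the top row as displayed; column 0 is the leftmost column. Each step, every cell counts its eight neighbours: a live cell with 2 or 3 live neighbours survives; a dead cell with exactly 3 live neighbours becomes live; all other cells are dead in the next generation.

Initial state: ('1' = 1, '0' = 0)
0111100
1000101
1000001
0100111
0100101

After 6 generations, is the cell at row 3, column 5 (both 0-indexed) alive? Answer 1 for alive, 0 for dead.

0

step 0: 0111100
1000101
1000001
0100111
0100101
step 1: 0110101
0010101
0100100
0100100
0100001
step 2: 0110001
0010100
1110100
0110010
0101000
step 3: 1100000
0000010
1000110
0000100
0001000
step 4: 0000000
1100110
0000111
0001110
0000000
step 5: 0000000
1000100
1000000
0001001
0000100
step 6: 0000000
0000000
1000001
0000000
0000000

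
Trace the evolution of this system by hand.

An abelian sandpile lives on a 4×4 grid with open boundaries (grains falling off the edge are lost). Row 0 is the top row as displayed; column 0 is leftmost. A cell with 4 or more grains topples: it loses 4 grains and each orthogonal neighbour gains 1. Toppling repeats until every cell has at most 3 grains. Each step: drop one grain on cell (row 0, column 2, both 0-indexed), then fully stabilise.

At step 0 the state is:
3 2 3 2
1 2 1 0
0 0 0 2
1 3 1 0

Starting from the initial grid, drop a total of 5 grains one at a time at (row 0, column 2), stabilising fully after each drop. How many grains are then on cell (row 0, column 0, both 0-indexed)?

0

0) 3 2 3 2
1 2 1 0
0 0 0 2
1 3 1 0
1) 3 3 0 3
1 2 2 0
0 0 0 2
1 3 1 0
2) 3 3 1 3
1 2 2 0
0 0 0 2
1 3 1 0
3) 3 3 2 3
1 2 2 0
0 0 0 2
1 3 1 0
4) 3 3 3 3
1 2 2 0
0 0 0 2
1 3 1 0
5) 0 1 2 0
2 3 3 1
0 0 0 2
1 3 1 0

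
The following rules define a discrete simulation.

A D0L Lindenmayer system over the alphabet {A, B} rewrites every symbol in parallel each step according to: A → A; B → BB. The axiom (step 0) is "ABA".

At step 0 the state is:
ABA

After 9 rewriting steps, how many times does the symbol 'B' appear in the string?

512

0) ABA
1) ABBA
2) ABBBBA
3) ABBBBBBBBA
4) ABBBBBBBBBBBBBBBBA
5) ABBBBBBBBBBBBBBBBBBBBBBBBBBBBBBBBA
6) ABBBBBBBBBBBBBBBBBBBBBBBBBBBBBBBBBBBBBBBBBBBBBBBBBBBBBBBBBBBBBBBBA
7) ABBBBBBBBBBBBBBBBBBBBBBBBBBBBBBBBBBBBBBBBBBBBBBBBBBBBBBBBB…BBBBBBBBBBBBBBBBBBBBBBBBBBBBBBBBBBBBBBBBBBBBBBBBBBBBBBBBBA  (len 130)
8) ABBBBBBBBBBBBBBBBBBBBBBBBBBBBBBBBBBBBBBBBBBBBBBBBBBBBBBBBB…BBBBBBBBBBBBBBBBBBBBBBBBBBBBBBBBBBBBBBBBBBBBBBBBBBBBBBBBBA  (len 258)
9) ABBBBBBBBBBBBBBBBBBBBBBBBBBBBBBBBBBBBBBBBBBBBBBBBBBBBBBBBB…BBBBBBBBBBBBBBBBBBBBBBBBBBBBBBBBBBBBBBBBBBBBBBBBBBBBBBBBBA  (len 514)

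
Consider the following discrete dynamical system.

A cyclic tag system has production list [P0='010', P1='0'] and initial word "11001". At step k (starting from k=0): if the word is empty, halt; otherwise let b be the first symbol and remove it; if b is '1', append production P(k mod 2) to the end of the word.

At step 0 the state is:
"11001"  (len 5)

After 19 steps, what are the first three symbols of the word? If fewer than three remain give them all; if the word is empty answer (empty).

010

0) "11001"  (len 5)
1) "1001010"  (len 7)
2) "0010100"  (len 7)
3) "010100"  (len 6)
4) "10100"  (len 5)
5) "0100010"  (len 7)
6) "100010"  (len 6)
7) "00010010"  (len 8)
8) "0010010"  (len 7)
9) "010010"  (len 6)
10) "10010"  (len 5)
11) "0010010"  (len 7)
12) "010010"  (len 6)
13) "10010"  (len 5)
14) "00100"  (len 5)
15) "0100"  (len 4)
16) "100"  (len 3)
17) "00010"  (len 5)
18) "0010"  (len 4)
19) "010"  (len 3)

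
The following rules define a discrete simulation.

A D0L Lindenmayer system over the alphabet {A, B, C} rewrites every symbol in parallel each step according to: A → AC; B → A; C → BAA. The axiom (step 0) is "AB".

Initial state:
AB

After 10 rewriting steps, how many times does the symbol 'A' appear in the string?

1873

k=0  AB
k=1  ACA
k=2  ACBAAAC
k=3  ACBAAAACACACBAA
k=4  ACBAAAACACACACBAAACBAAACBAAAACAC
k=5  ACBAAAACACACACBAAACBAAACBAAACBAAAACACACBAAAACACACBAAAACACACACBAAACBAA
k=6  ACBAAAACACACACBAAACBAAACBAAACBAAAACACACBAAAACACACBAAAACACA…CACBAAACBAAACBAAAACACACACBAAACBAAACBAAACBAAAACACACBAAAACAC  (len 148)
k=7  ACBAAAACACACACBAAACBAAACBAAACBAAAACACACBAAAACACACBAAAACACA…ACACACBAAAACACACBAAAACACACACBAAACBAAACBAAAACACACACBAAACBAA  (len 318)
k=8  ACBAAAACACACACBAAACBAAACBAAACBAAAACACACBAAAACACACBAAAACACA…CACBAAAACACACBAAAACACACACBAAACBAAACBAAACBAAAACACACBAAAACAC  (len 683)
k=9  ACBAAAACACACACBAAACBAAACBAAACBAAAACACACBAAAACACACBAAAACACA…ACACACBAAAACACACBAAAACACACACBAAACBAAACBAAAACACACACBAAACBAA  (len 1467)
k=10  ACBAAAACACACACBAAACBAAACBAAACBAAAACACACBAAAACACACBAAAACACA…CACBAAAACACACBAAAACACACACBAAACBAAACBAAACBAAAACACACBAAAACAC  (len 3151)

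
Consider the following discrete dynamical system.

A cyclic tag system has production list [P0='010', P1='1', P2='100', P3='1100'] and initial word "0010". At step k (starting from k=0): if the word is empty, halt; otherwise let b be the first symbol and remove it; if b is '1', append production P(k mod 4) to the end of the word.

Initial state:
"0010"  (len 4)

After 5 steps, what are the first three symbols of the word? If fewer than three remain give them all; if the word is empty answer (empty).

step 0: "0010"  (len 4)
step 1: "010"  (len 3)
step 2: "10"  (len 2)
step 3: "0100"  (len 4)
step 4: "100"  (len 3)
step 5: "00010"  (len 5)

000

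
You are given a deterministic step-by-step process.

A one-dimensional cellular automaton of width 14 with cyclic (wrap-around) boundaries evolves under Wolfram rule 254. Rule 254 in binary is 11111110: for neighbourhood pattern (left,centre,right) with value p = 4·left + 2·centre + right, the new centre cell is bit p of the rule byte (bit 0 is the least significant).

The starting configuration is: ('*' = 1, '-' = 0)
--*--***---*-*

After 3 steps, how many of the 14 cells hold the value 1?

gen 0: --*--***---*-*
gen 1: *********-****
gen 2: **************
gen 3: **************

14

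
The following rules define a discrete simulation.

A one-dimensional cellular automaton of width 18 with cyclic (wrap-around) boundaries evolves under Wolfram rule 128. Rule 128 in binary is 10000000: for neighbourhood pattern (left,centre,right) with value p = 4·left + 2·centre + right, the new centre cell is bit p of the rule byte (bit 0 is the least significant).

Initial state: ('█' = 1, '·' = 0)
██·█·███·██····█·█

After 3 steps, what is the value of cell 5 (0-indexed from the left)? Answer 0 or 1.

0) ██·█·███·██····█·█
1) █·····█···········
2) ··················
3) ··················

0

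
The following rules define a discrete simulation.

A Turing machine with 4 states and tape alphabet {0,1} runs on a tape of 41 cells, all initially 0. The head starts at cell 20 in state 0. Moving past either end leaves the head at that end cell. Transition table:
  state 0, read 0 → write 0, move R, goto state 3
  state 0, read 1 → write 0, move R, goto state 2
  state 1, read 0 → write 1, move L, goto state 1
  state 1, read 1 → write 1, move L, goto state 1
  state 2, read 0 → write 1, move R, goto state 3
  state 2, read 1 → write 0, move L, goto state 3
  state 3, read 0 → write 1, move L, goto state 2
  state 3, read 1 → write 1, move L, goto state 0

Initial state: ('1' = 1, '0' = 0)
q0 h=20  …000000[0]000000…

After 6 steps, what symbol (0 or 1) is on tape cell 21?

gen 0: q0 h=20  …000000[0]000000…
gen 1: q3 h=21  …000000[0]000000…
gen 2: q2 h=20  …000000[0]100000…
gen 3: q3 h=21  …000001[1]000000…
gen 4: q0 h=20  …000000[1]100000…
gen 5: q2 h=21  …000000[1]000000…
gen 6: q3 h=20  …000000[0]000000…

0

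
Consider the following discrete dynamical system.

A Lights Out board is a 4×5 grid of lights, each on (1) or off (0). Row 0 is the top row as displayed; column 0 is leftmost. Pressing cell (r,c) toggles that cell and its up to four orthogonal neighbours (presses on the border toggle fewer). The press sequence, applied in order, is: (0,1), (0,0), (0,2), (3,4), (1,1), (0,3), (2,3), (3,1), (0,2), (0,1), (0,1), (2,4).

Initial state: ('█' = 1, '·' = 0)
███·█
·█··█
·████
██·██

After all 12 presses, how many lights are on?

[0] ███·█
·█··█
·████
██·██
[1] ····█
····█
·████
██·██
[2] ██··█
█···█
·████
██·██
[3] █·███
█·█·█
·████
██·██
[4] █·███
█·█·█
·███·
██···
[5] █████
·█··█
··██·
██···
[6] ██···
·█·██
··██·
██···
[7] ██···
·█··█
····█
██·█·
[8] ██···
·█··█
·█··█
··██·
[9] █·██·
·██·█
·█··█
··██·
[10] ·█·█·
··█·█
·█··█
··██·
[11] █·██·
·██·█
·█··█
··██·
[12] █·██·
·██··
·█·█·
··███

10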